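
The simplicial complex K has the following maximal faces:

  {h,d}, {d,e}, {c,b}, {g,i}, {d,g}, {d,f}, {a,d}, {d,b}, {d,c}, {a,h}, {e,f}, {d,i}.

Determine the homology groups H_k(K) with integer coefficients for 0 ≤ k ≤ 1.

H_0 = Z,  H_1 = Z^4.

Order the vertices as a < b < c < d < e < f < g < h < i. Listing each simplex with vertices in this order, K has dimension 1 with simplices:

  0-simplices (9): a, b, c, d, e, f, g, h, i
  1-simplices (12): ad, ah, bc, bd, cd, de, df, dg, dh, di, ef, gi

so the chain groups are C_0 ≅ Z^9, C_1 ≅ Z^12.

Boundary ∂_1: C_1 → C_0 is given by ∂[p,q] = [q] − [p].
The 9×12 boundary matrix has rank 8 and Smith normal form diag(1,1,1,1,1,1,1,1).

From H_k ≅ ker(∂_k) / im(∂_{k+1}) we obtain:

  H_0: rank C_0 − rank ∂_1 = 9 − 8 = 1, and the invariant factors of ∂_1 are all 1, so H_0 = Z.
  H_1: rank ker ∂_1 − rank ∂_2 = (12 − 8) − 0 = 4, and there is no ∂_2, so H_1 = Z^4.

As a check, the Euler characteristic is 9 − 12 = -3, which agrees with 1 − 4 = -3.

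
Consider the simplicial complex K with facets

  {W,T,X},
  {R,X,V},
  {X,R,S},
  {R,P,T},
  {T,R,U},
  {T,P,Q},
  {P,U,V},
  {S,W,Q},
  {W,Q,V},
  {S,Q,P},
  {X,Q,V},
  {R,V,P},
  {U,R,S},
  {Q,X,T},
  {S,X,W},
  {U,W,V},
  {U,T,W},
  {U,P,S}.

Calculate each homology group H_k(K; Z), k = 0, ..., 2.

Fix the vertex order P < Q < R < S < T < U < V < W < X and write every simplex with vertices in increasing order. Then dim K = 2 and the simplices of K are:

  0-simplices (9): P, Q, R, S, T, U, V, W, X
  1-simplices (27): PQ, PR, PS, PT, PU, PV, QS, QT, QV, QW, QX, RS, RT, RU, RV, RX, SU, SW, SX, TU, TW, TX, UV, UW, VW, VX, WX
  2-simplices (18): PQS, PQT, PRT, PRV, PSU, PUV, QSW, QTX, QVW, QVX, RSU, RSX, RTU, RVX, SWX, TUW, TWX, UVW

giving chain groups C_0 ≅ Z^9, C_1 ≅ Z^27, C_2 ≅ Z^18.

Boundary ∂_1: C_1 → C_0 maps an edge to its endpoints' difference, ∂[p,q] = q − p.
The resulting 9×27 matrix has rank 8, and its Smith normal form has invariant factors (1,1,1,1,1,1,1,1).

Boundary ∂_2: C_2 → C_1 acts by ∂[p,q,r] = [q,r] − [p,r] + [p,q]. For instance
  ∂UVW = VW − UW + UV,
  ∂PQT = QT − PT + PQ.
This gives a 27×18 integer matrix of rank 18; reducing to Smith normal form yields diagonal entries (1,1,1,1,1,1,1,1,1,1,1,1,1,1,1,1,1,2).

Now H_k = ker ∂_k / im ∂_{k+1}, so:

  H_0: rank C_0 − rank ∂_1 = 9 − 8 = 1, and the invariant factors of ∂_1 are all 1, so H_0 = Z.
  H_1: rank ker ∂_1 − rank ∂_2 = (27 − 8) − 18 = 1, and ∂_2 has invariant factor 2 > 1, so H_1 = Z × Z/2.
  H_2: rank ker ∂_2 − rank ∂_3 = (18 − 18) − 0 = 0, and there is no ∂_3, so H_2 = 0.

As a check, the Euler characteristic is 9 − 27 + 18 = 0, which agrees with 1 − 1 + 0 = 0.
(K is a triangulation of the Klein bottle.)

H_0 ≅ Z,  H_1 ≅ Z × Z/2,  H_2 = 0.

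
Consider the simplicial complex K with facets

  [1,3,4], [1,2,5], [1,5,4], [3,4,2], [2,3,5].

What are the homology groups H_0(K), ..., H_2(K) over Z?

H_0 ≅ Z,  H_1 ≅ Z,  H_2 = 0.

Take the total order 1 < 2 < 3 < 4 < 5 on the vertex set. Then K (dimension 2) consists of the simplices:

  0-simplices (5): [1], [2], [3], [4], [5]
  1-simplices (10): [1,2], [1,3], [1,4], [1,5], [2,3], [2,4], [2,5], [3,4], [3,5], [4,5]
  2-simplices (5): [1,2,5], [1,3,4], [1,4,5], [2,3,4], [2,3,5]

so the chain groups are C_0 ≅ Z^5, C_1 ≅ Z^10, C_2 ≅ Z^5.

∂_1: C_1 → C_0 is given by ∂[p,q] = [q] − [p].
The resulting 5×10 matrix has rank 4, and its Smith normal form has invariant factors (1,1,1,1).

∂_2: C_2 → C_1 acts by ∂[p,q,r] = [q,r] − [p,r] + [p,q]. For instance
  ∂[1,3,4] = [3,4] − [1,4] + [1,3],
  ∂[2,3,4] = [3,4] − [2,4] + [2,3].
The 10×5 boundary matrix has rank 5 and Smith normal form diag(1,1,1,1,1).

From H_k ≅ ker(∂_k) / im(∂_{k+1}) we obtain:

  H_0: rank C_0 − rank ∂_1 = 5 − 4 = 1, and the invariant factors of ∂_1 are all 1, so H_0 ≅ Z.
  H_1: rank ker ∂_1 − rank ∂_2 = (10 − 4) − 5 = 1, and the invariant factors of ∂_2 are all 1, so H_1 ≅ Z.
  H_2: rank ker ∂_2 − rank ∂_3 = (5 − 5) − 0 = 0, and there is no ∂_3, so H_2 ≅ 0.

(K is a triangulation of the Möbius band.)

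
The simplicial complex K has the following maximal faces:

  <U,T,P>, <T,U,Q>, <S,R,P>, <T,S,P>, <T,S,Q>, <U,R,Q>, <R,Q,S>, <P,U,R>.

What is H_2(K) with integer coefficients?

Take the total order P < Q < R < S < T < U on the vertex set. Then K (dimension 2) consists of the simplices:

  0-simplices (6): P, Q, R, S, T, U
  1-simplices (12): PR, PS, PT, PU, QR, QS, QT, QU, RS, RU, ST, TU
  2-simplices (8): PRS, PRU, PST, PTU, QRS, QRU, QST, QTU

so the chain groups are C_0 ≅ Z^6, C_1 ≅ Z^12, C_2 ≅ Z^8.

Boundary ∂_1: C_1 → C_0 sends each edge [p,q] (with p < q) to q − p.
The 6×12 boundary matrix has rank 5 and Smith normal form diag(1,1,1,1,1).

The boundary map ∂_2: C_2 → C_1 acts by ∂[p,q,r] = [q,r] − [p,r] + [p,q]. For instance
  ∂QRU = RU − QU + QR,
  ∂PTU = TU − PU + PT.
This gives a 12×8 integer matrix of rank 7; reducing to Smith normal form yields diagonal entries (1,1,1,1,1,1,1).

Reading off H_k = ker ∂_k / im ∂_{k+1}:

  H_2: rank ker ∂_2 − rank ∂_3 = (8 − 7) − 0 = 1, and there is no ∂_3, so H_2 = Z.

H_2 = Z.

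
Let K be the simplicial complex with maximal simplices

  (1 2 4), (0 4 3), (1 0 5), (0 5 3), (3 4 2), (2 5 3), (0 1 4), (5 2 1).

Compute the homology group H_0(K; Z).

We work with the vertex ordering 0 < 1 < 2 < 3 < 4 < 5. The simplices of K, each written with vertices in increasing order, are:

  0-simplices (6): [0], [1], [2], [3], [4], [5]
  1-simplices (12): [0,1], [0,3], [0,4], [0,5], [1,2], [1,4], [1,5], [2,3], [2,4], [2,5], [3,4], [3,5]
  2-simplices (8): [0,1,4], [0,1,5], [0,3,4], [0,3,5], [1,2,4], [1,2,5], [2,3,4], [2,3,5]

so the chain groups are C_0 ≅ Z^6, C_1 ≅ Z^12, C_2 ≅ Z^8.

∂_1: C_1 → C_0 maps an edge to its endpoints' difference, ∂[p,q] = q − p. For instance
  ∂[3,4] = [4] − [3].
The resulting 6×12 matrix has rank 5, and its Smith normal form has invariant factors (1,1,1,1,1).

Boundary ∂_2: C_2 → C_1 acts by ∂[p,q,r] = [q,r] − [p,r] + [p,q]. For instance
  ∂[2,3,5] = [3,5] − [2,5] + [2,3],
  ∂[0,3,5] = [3,5] − [0,5] + [0,3].
The resulting 12×8 matrix has rank 7, and its Smith normal form has invariant factors (1,1,1,1,1,1,1).

Reading off H_k = ker ∂_k / im ∂_{k+1}:

  H_0: rank C_0 − rank ∂_1 = 6 − 5 = 1, and the invariant factors of ∂_1 are all 1, so H_0 = Z.

H_0 = Z.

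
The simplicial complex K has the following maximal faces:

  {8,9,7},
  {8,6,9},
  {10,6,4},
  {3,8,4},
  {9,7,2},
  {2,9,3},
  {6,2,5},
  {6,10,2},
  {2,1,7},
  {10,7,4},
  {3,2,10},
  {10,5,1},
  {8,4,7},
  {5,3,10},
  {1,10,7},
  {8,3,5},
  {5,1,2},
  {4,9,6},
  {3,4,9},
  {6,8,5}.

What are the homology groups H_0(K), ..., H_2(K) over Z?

Fix the vertex order 1 < 2 < 3 < 4 < 5 < 6 < 7 < 8 < 9 < 10 and write every simplex with vertices in increasing order. Then dim K = 2 and the simplices of K are:

  0-simplices (10): [1], [2], [3], [4], [5], [6], [7], [8], [9], [10]
  1-simplices (30): (30 of them)
  2-simplices (20): (20 of them)

giving chain groups C_0 ≅ Z^10, C_1 ≅ Z^30, C_2 ≅ Z^20.

∂_1: C_1 → C_0 is given by ∂[p,q] = [q] − [p]. For instance
  ∂[5,8] = [8] − [5].
As a 10×30 matrix over Z this has rank 9, with invariant factors (1,1,1,1,1,1,1,1,1).

The boundary map ∂_2: C_2 → C_1 acts by ∂[p,q,r] = [q,r] − [p,r] + [p,q]. For instance
  ∂[3,5,8] = [5,8] − [3,8] + [3,5],
  ∂[4,6,10] = [6,10] − [4,10] + [4,6].
As a 30×20 matrix over Z this has rank 20, with invariant factors (1,1,1,1,1,1,1,1,1,1,1,1,1,1,1,1,1,1,1,2).

Reading off H_k = ker ∂_k / im ∂_{k+1}:

  H_0: rank C_0 − rank ∂_1 = 10 − 9 = 1, and the invariant factors of ∂_1 are all 1, so H_0 = Z.
  H_1: rank ker ∂_1 − rank ∂_2 = (30 − 9) − 20 = 1, and ∂_2 has invariant factor 2 > 1, so H_1 = Z × Z/2.
  H_2: rank ker ∂_2 − rank ∂_3 = (20 − 20) − 0 = 0, and there is no ∂_3, so H_2 = 0.

H_0 = Z,  H_1 = Z × Z/2,  H_2 = 0.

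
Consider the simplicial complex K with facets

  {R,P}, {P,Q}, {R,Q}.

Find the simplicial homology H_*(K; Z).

Order the vertices as P < Q < R. Listing each simplex with vertices in this order, K has dimension 1 with simplices:

  0-simplices (3): P, Q, R
  1-simplices (3): PQ, PR, QR

Hence C_0 ≅ Z^3, C_1 ≅ Z^3.

∂_1: C_1 → C_0 is given by ∂[p,q] = [q] − [p].
As a 3×3 matrix over Z this has rank 2, with invariant factors (1,1).

Computing H_k = (kernel of ∂_k) / (image of ∂_{k+1}):

  H_0: rank C_0 − rank ∂_1 = 3 − 2 = 1, and the invariant factors of ∂_1 are all 1, so H_0 = Z.
  H_1: rank ker ∂_1 − rank ∂_2 = (3 − 2) − 0 = 1, and there is no ∂_2, so H_1 = Z.

As a check, the Euler characteristic is 3 − 3 = 0, which agrees with 1 − 1 = 0.
(K is a triangulation of the circle S^1.)

H_0 = Z,  H_1 = Z.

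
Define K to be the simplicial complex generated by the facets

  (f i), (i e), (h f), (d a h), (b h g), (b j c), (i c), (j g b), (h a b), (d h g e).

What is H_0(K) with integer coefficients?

K has 10 vertices, 19 edges, 9 triangles, 1 3-simplex.
rank ∂_0 = 0, rank ∂_1 = 9 ⇒ b_0 = 10 − 0 − 9 = 1; all invariant factors of ∂_1 are 1 so no torsion. So H_0 ≅ Z.

H_0 = Z.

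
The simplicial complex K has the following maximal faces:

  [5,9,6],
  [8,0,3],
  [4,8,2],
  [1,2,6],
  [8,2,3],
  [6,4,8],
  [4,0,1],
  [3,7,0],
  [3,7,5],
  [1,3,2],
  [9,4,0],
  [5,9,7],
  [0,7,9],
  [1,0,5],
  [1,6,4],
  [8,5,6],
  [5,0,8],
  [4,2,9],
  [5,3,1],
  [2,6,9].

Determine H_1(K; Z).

Fix the vertex order 0 < 1 < 2 < 3 < 4 < 5 < 6 < 7 < 8 < 9 and write every simplex with vertices in increasing order. Then dim K = 2 and the simplices of K are:

  0-simplices (10): [0], [1], [2], [3], [4], [5], [6], [7], [8], [9]
  1-simplices (30): (30 of them)
  2-simplices (20): (20 of them)

so the chain groups are C_0 ≅ Z^10, C_1 ≅ Z^30, C_2 ≅ Z^20.

The boundary map ∂_1: C_1 → C_0 sends each edge [p,q] (with p < q) to q − p. For instance
  ∂[5,9] = [9] − [5].
As a 10×30 matrix over Z this has rank 9, with invariant factors (1,1,1,1,1,1,1,1,1).

∂_2: C_2 → C_1 maps a triangle to the signed sum of its edges. For instance
  ∂[0,1,5] = [1,5] − [0,5] + [0,1],
  ∂[2,4,9] = [4,9] − [2,9] + [2,4].
This gives a 30×20 integer matrix of rank 20; reducing to Smith normal form yields diagonal entries (1,1,1,1,1,1,1,1,1,1,1,1,1,1,1,1,1,1,1,2).

Now H_k = ker ∂_k / im ∂_{k+1}, so:

  H_1: rank ker ∂_1 − rank ∂_2 = (30 − 9) − 20 = 1, and ∂_2 has invariant factor 2 > 1, so H_1 = Z ⊕ Z/2Z.

H_1 = Z ⊕ Z/2Z.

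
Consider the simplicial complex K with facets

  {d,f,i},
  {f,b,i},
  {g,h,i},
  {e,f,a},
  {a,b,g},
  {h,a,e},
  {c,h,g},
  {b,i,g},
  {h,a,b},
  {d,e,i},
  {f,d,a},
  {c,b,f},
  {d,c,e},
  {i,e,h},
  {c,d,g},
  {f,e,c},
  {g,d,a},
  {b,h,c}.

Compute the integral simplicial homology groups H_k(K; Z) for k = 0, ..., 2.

H_0 = Z,  H_1 = Z ⊕ Z/2,  H_2 = 0.

We work with the vertex ordering a < b < c < d < e < f < g < h < i. The simplices of K, each written with vertices in increasing order, are:

  0-simplices (9): a, b, c, d, e, f, g, h, i
  1-simplices (27): ab, ad, ae, af, ag, ah, bc, bf, bg, bh, bi, cd, ce, cf, cg, ch, de, df, dg, di, ef, eh, ei, fi, gh, gi, hi
  2-simplices (18): abg, abh, adf, adg, aef, aeh, bcf, bch, bfi, bgi, cde, cdg, cef, cgh, dei, dfi, ehi, ghi

Hence C_0 ≅ Z^9, C_1 ≅ Z^27, C_2 ≅ Z^18.

The boundary map ∂_1: C_1 → C_0 sends each edge [p,q] (with p < q) to q − p.
The resulting 9×27 matrix has rank 8, and its Smith normal form has invariant factors (1,1,1,1,1,1,1,1).

The boundary map ∂_2: C_2 → C_1 maps a triangle to the signed sum of its edges. For instance
  ∂cdg = dg − cg + cd,
  ∂bgi = gi − bi + bg.
The resulting 27×18 matrix has rank 18, and its Smith normal form has invariant factors (1,1,1,1,1,1,1,1,1,1,1,1,1,1,1,1,1,2).

Reading off H_k = ker ∂_k / im ∂_{k+1}:

  H_0: rank C_0 − rank ∂_1 = 9 − 8 = 1, and the invariant factors of ∂_1 are all 1, so H_0 = Z.
  H_1: rank ker ∂_1 − rank ∂_2 = (27 − 8) − 18 = 1, and ∂_2 has invariant factor 2 > 1, so H_1 = Z ⊕ Z/2.
  H_2: rank ker ∂_2 − rank ∂_3 = (18 − 18) − 0 = 0, and there is no ∂_3, so H_2 = 0.

As a check, the Euler characteristic is 9 − 27 + 18 = 0, which agrees with 1 − 1 + 0 = 0.
(K is a triangulation of the Klein bottle.)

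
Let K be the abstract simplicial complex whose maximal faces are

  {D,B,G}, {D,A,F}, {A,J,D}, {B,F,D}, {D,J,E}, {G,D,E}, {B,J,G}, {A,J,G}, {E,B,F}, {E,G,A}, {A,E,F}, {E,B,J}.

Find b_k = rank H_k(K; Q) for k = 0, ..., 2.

K has 7 vertices, 18 edges, 12 triangles.
rank ∂_0 = 0, rank ∂_1 = 6 ⇒ b_0 = 7 − 0 − 6 = 1; all invariant factors of ∂_1 are 1 so no torsion. So H_0 ≅ Z.
rank ∂_1 = 6, rank ∂_2 = 12 ⇒ b_1 = 18 − 6 − 12 = 0; ∂_2 has invariant factor(s) [2] giving torsion. So H_1 ≅ Z/2.
rank ∂_2 = 12, rank ∂_3 = 0 ⇒ b_2 = 12 − 12 − 0 = 0. So H_2 ≅ 0.

b_0 = 1, b_1 = 0, b_2 = 0.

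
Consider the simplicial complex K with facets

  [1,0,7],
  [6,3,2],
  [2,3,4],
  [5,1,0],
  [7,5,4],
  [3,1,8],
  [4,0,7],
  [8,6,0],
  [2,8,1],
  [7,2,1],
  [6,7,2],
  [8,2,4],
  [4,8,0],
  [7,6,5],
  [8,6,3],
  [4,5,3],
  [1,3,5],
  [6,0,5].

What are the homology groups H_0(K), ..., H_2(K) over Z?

K has 9 vertices, 27 edges, 18 triangles.
rank ∂_0 = 0, rank ∂_1 = 8 ⇒ b_0 = 9 − 0 − 8 = 1; all invariant factors of ∂_1 are 1 so no torsion. So H_0 ≅ Z.
rank ∂_1 = 8, rank ∂_2 = 18 ⇒ b_1 = 27 − 8 − 18 = 1; ∂_2 has invariant factor(s) [2] giving torsion. So H_1 ≅ Z ⊕ Z/2.
rank ∂_2 = 18, rank ∂_3 = 0 ⇒ b_2 = 18 − 18 − 0 = 0. So H_2 ≅ 0.

H_0 = Z,  H_1 = Z ⊕ Z/2,  H_2 = 0.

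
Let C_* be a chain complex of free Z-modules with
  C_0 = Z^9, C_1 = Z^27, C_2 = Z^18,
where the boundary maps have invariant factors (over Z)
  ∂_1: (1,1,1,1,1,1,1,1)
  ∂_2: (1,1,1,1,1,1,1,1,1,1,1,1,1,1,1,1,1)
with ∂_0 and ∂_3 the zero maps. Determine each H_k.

H_0 ≅ Z,  H_1 ≅ Z^2,  H_2 ≅ Z.

H_0: b_0 = 9 − 0 − 8 = 1; torsion from ∂_1 factors > 1: none. So H_0 ≅ Z.
H_1: b_1 = 27 − 8 − 17 = 2; torsion from ∂_2 factors > 1: none. So H_1 ≅ Z^2.
H_2: b_2 = 18 − 17 − 0 = 1; torsion from ∂_3 factors > 1: none. So H_2 ≅ Z.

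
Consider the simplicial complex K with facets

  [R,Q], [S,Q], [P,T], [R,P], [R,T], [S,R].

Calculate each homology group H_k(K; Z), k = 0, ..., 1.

Order the vertices as P < Q < R < S < T. Listing each simplex with vertices in this order, K has dimension 1 with simplices:

  0-simplices (5): P, Q, R, S, T
  1-simplices (6): PR, PT, QR, QS, RS, RT

giving chain groups C_0 ≅ Z^5, C_1 ≅ Z^6.

Boundary ∂_1: C_1 → C_0 maps an edge to its endpoints' difference, ∂[p,q] = q − p. For instance
  ∂RT = T − R.
The 5×6 boundary matrix has rank 4 and Smith normal form diag(1,1,1,1).

Now H_k = ker ∂_k / im ∂_{k+1}, so:

  H_0: rank C_0 − rank ∂_1 = 5 − 4 = 1, and the invariant factors of ∂_1 are all 1, so H_0 ≅ Z.
  H_1: rank ker ∂_1 − rank ∂_2 = (6 − 4) − 0 = 2, and there is no ∂_2, so H_1 ≅ Z^2.

As a check, the Euler characteristic is 5 − 6 = -1, which agrees with 1 − 2 = -1.
(K is a triangulation of a wedge of 2 circles.)

H_0 ≅ Z,  H_1 ≅ Z^2.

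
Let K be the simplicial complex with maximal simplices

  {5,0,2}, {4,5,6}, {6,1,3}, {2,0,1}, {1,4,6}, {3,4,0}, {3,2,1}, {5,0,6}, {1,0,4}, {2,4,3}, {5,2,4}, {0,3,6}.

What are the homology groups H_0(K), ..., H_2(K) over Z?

H_0 = Z,  H_1 = Z_2,  H_2 = 0.

Fix the vertex order 0 < 1 < 2 < 3 < 4 < 5 < 6 and write every simplex with vertices in increasing order. Then dim K = 2 and the simplices of K are:

  0-simplices (7): [0], [1], [2], [3], [4], [5], [6]
  1-simplices (18): [0,1], [0,2], [0,3], [0,4], [0,5], [0,6], [1,2], [1,3], [1,4], [1,6], [2,3], [2,4], [2,5], [3,4], [3,6], [4,5], [4,6], [5,6]
  2-simplices (12): [0,1,2], [0,1,4], [0,2,5], [0,3,4], [0,3,6], [0,5,6], [1,2,3], [1,3,6], [1,4,6], [2,3,4], [2,4,5], [4,5,6]

Hence C_0 ≅ Z^7, C_1 ≅ Z^18, C_2 ≅ Z^12.

The boundary map ∂_1: C_1 → C_0 sends each edge [p,q] (with p < q) to q − p.
The resulting 7×18 matrix has rank 6, and its Smith normal form has invariant factors (1,1,1,1,1,1).

Boundary ∂_2: C_2 → C_1 sends each 2-simplex [p,q,r] to [q,r] − [p,r] + [p,q]. For instance
  ∂[2,3,4] = [3,4] − [2,4] + [2,3],
  ∂[0,2,5] = [2,5] − [0,5] + [0,2].
The resulting 18×12 matrix has rank 12, and its Smith normal form has invariant factors (1,1,1,1,1,1,1,1,1,1,1,2).

Now H_k = ker ∂_k / im ∂_{k+1}, so:

  H_0: rank C_0 − rank ∂_1 = 7 − 6 = 1, and the invariant factors of ∂_1 are all 1, so H_0 ≅ Z.
  H_1: rank ker ∂_1 − rank ∂_2 = (18 − 6) − 12 = 0, and ∂_2 has invariant factor 2 > 1, so H_1 ≅ Z_2.
  H_2: rank ker ∂_2 − rank ∂_3 = (12 − 12) − 0 = 0, and there is no ∂_3, so H_2 ≅ 0.

As a check, the Euler characteristic is 7 − 18 + 12 = 1, which agrees with 1 − 0 + 0 = 1.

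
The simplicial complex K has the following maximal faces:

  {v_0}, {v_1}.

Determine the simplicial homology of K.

Order the vertices as v_0 < v_1. Listing each simplex with vertices in this order, K has dimension 0 with simplices:

  0-simplices (2): [v_0], [v_1]

Hence C_0 ≅ Z^2.

Computing H_k = (kernel of ∂_k) / (image of ∂_{k+1}):

  H_0: rank C_0 − rank ∂_1 = 2 − 0 = 2, and there is no ∂_1, so H_0 ≅ Z^2.

(K is a triangulation of a set of 2 points.)

H_0 ≅ Z^2.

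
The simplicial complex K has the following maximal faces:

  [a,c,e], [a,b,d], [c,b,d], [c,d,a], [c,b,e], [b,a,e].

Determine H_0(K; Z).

H_0 = Z.

Fix the vertex order a < b < c < d < e and write every simplex with vertices in increasing order. Then dim K = 2 and the simplices of K are:

  0-simplices (5): a, b, c, d, e
  1-simplices (9): ab, ac, ad, ae, bc, bd, be, cd, ce
  2-simplices (6): abd, abe, acd, ace, bcd, bce

Hence C_0 ≅ Z^5, C_1 ≅ Z^9, C_2 ≅ Z^6.

∂_1: C_1 → C_0 is given by ∂[p,q] = [q] − [p]. For instance
  ∂ad = d − a.
The 5×9 boundary matrix has rank 4 and Smith normal form diag(1,1,1,1).

∂_2: C_2 → C_1 acts by ∂[p,q,r] = [q,r] − [p,r] + [p,q]. For instance
  ∂bce = ce − be + bc,
  ∂bcd = cd − bd + bc.
The 9×6 boundary matrix has rank 5 and Smith normal form diag(1,1,1,1,1).

Computing H_k = (kernel of ∂_k) / (image of ∂_{k+1}):

  H_0: rank C_0 − rank ∂_1 = 5 − 4 = 1, and the invariant factors of ∂_1 are all 1, so H_0 ≅ Z.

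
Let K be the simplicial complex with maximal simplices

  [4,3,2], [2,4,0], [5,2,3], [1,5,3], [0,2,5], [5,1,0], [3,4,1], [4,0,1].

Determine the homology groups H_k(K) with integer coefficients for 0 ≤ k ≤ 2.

Order the vertices as 0 < 1 < 2 < 3 < 4 < 5. Listing each simplex with vertices in this order, K has dimension 2 with simplices:

  0-simplices (6): [0], [1], [2], [3], [4], [5]
  1-simplices (12): [0,1], [0,2], [0,4], [0,5], [1,3], [1,4], [1,5], [2,3], [2,4], [2,5], [3,4], [3,5]
  2-simplices (8): [0,1,4], [0,1,5], [0,2,4], [0,2,5], [1,3,4], [1,3,5], [2,3,4], [2,3,5]

so the chain groups are C_0 ≅ Z^6, C_1 ≅ Z^12, C_2 ≅ Z^8.

Boundary ∂_1: C_1 → C_0 is given by ∂[p,q] = [q] − [p]. For instance
  ∂[3,4] = [4] − [3].
This gives a 6×12 integer matrix of rank 5; reducing to Smith normal form yields diagonal entries (1,1,1,1,1).

Boundary ∂_2: C_2 → C_1 sends each 2-simplex [p,q,r] to [q,r] − [p,r] + [p,q]. For instance
  ∂[2,3,5] = [3,5] − [2,5] + [2,3],
  ∂[1,3,4] = [3,4] − [1,4] + [1,3].
This gives a 12×8 integer matrix of rank 7; reducing to Smith normal form yields diagonal entries (1,1,1,1,1,1,1).

Reading off H_k = ker ∂_k / im ∂_{k+1}:

  H_0: rank C_0 − rank ∂_1 = 6 − 5 = 1, and the invariant factors of ∂_1 are all 1, so H_0 ≅ Z.
  H_1: rank ker ∂_1 − rank ∂_2 = (12 − 5) − 7 = 0, and the invariant factors of ∂_2 are all 1, so H_1 ≅ 0.
  H_2: rank ker ∂_2 − rank ∂_3 = (8 − 7) − 0 = 1, and there is no ∂_3, so H_2 ≅ Z.

As a check, the Euler characteristic is 6 − 12 + 8 = 2, which agrees with 1 − 0 + 1 = 2.
(K is a triangulation of the 2-sphere S^2.)

H_0 ≅ Z,  H_1 = 0,  H_2 ≅ Z.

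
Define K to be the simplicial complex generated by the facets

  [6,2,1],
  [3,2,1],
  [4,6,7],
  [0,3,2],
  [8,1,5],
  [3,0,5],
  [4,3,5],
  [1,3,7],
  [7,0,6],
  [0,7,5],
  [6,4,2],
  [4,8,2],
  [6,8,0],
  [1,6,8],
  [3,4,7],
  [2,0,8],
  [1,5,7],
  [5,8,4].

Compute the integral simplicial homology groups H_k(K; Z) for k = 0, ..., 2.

Fix the vertex order 0 < 1 < 2 < 3 < 4 < 5 < 6 < 7 < 8 and write every simplex with vertices in increasing order. Then dim K = 2 and the simplices of K are:

  0-simplices (9): [0], [1], [2], [3], [4], [5], [6], [7], [8]
  1-simplices (27): (27 of them)
  2-simplices (18): [0,2,3], [0,2,8], [0,3,5], [0,5,7], [0,6,7], [0,6,8], [1,2,3], [1,2,6], [1,3,7], [1,5,7], [1,5,8], [1,6,8], [2,4,6], [2,4,8], [3,4,5], [3,4,7], [4,5,8], [4,6,7]

so the chain groups are C_0 ≅ Z^9, C_1 ≅ Z^27, C_2 ≅ Z^18.

Boundary ∂_1: C_1 → C_0 sends each edge [p,q] (with p < q) to q − p.
The 9×27 boundary matrix has rank 8 and Smith normal form diag(1,1,1,1,1,1,1,1).

The boundary map ∂_2: C_2 → C_1 sends each 2-simplex [p,q,r] to [q,r] − [p,r] + [p,q]. For instance
  ∂[1,5,7] = [5,7] − [1,7] + [1,5],
  ∂[0,5,7] = [5,7] − [0,7] + [0,5].
The 27×18 boundary matrix has rank 18 and Smith normal form diag(1,1,1,1,1,1,1,1,1,1,1,1,1,1,1,1,1,2).

Reading off H_k = ker ∂_k / im ∂_{k+1}:

  H_0: rank C_0 − rank ∂_1 = 9 − 8 = 1, and the invariant factors of ∂_1 are all 1, so H_0 ≅ Z.
  H_1: rank ker ∂_1 − rank ∂_2 = (27 − 8) − 18 = 1, and ∂_2 has invariant factor 2 > 1, so H_1 ≅ Z ⊕ Z/2.
  H_2: rank ker ∂_2 − rank ∂_3 = (18 − 18) − 0 = 0, and there is no ∂_3, so H_2 ≅ 0.

As a check, the Euler characteristic is 9 − 27 + 18 = 0, which agrees with 1 − 1 + 0 = 0.

H_0 = Z,  H_1 = Z ⊕ Z/2,  H_2 = 0.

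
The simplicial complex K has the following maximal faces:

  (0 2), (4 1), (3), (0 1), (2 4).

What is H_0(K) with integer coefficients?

H_0 = Z^2.

We work with the vertex ordering 0 < 1 < 2 < 3 < 4. The simplices of K, each written with vertices in increasing order, are:

  0-simplices (5): [0], [1], [2], [3], [4]
  1-simplices (4): [0,1], [0,2], [1,4], [2,4]

giving chain groups C_0 ≅ Z^5, C_1 ≅ Z^4.

The boundary map ∂_1: C_1 → C_0 is given by ∂[p,q] = [q] − [p]. For instance
  ∂[0,2] = [2] − [0].
The 5×4 boundary matrix has rank 3 and Smith normal form diag(1,1,1).

Computing H_k = (kernel of ∂_k) / (image of ∂_{k+1}):

  H_0: rank C_0 − rank ∂_1 = 5 − 3 = 2, and the invariant factors of ∂_1 are all 1, so H_0 = Z^2.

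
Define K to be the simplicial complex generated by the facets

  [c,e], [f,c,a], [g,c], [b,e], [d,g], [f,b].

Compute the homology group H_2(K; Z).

Fix the vertex order a < b < c < d < e < f < g and write every simplex with vertices in increasing order. Then dim K = 2 and the simplices of K are:

  0-simplices (7): a, b, c, d, e, f, g
  1-simplices (8): ac, af, be, bf, ce, cf, cg, dg
  2-simplices (1): acf

Hence C_0 ≅ Z^7, C_1 ≅ Z^8, C_2 ≅ Z^1.

The boundary map ∂_1: C_1 → C_0 is given by ∂[p,q] = [q] − [p]. For instance
  ∂ac = c − a.
This gives a 7×8 integer matrix of rank 6; reducing to Smith normal form yields diagonal entries (1,1,1,1,1,1).

∂_2: C_2 → C_1 sends each 2-simplex [p,q,r] to [q,r] − [p,r] + [p,q]. For instance
  ∂acf = cf − af + ac.
The 8×1 boundary matrix has rank 1 and Smith normal form diag(1).

Now H_k = ker ∂_k / im ∂_{k+1}, so:

  H_2: rank ker ∂_2 − rank ∂_3 = (1 − 1) − 0 = 0, and there is no ∂_3, so H_2 = 0.

H_2 ≅ 0.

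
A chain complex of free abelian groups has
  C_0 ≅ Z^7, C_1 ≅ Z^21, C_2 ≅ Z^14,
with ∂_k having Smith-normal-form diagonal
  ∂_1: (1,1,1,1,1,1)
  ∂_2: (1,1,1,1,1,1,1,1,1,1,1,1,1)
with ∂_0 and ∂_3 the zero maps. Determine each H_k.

H_0 = Z,  H_1 = Z^2,  H_2 = Z.

H_0: b_0 = 7 − 0 − 6 = 1; torsion from ∂_1 factors > 1: none. So H_0 = Z.
H_1: b_1 = 21 − 6 − 13 = 2; torsion from ∂_2 factors > 1: none. So H_1 = Z^2.
H_2: b_2 = 14 − 13 − 0 = 1; torsion from ∂_3 factors > 1: none. So H_2 = Z.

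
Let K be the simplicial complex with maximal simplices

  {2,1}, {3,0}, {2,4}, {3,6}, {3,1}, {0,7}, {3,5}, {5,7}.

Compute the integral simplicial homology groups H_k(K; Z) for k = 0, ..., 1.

H_0 ≅ Z,  H_1 ≅ Z.

Order the vertices as 0 < 1 < 2 < 3 < 4 < 5 < 6 < 7. Listing each simplex with vertices in this order, K has dimension 1 with simplices:

  0-simplices (8): [0], [1], [2], [3], [4], [5], [6], [7]
  1-simplices (8): [0,3], [0,7], [1,2], [1,3], [2,4], [3,5], [3,6], [5,7]

so the chain groups are C_0 ≅ Z^8, C_1 ≅ Z^8.

∂_1: C_1 → C_0 maps an edge to its endpoints' difference, ∂[p,q] = q − p.
The resulting 8×8 matrix has rank 7, and its Smith normal form has invariant factors (1,1,1,1,1,1,1).

Reading off H_k = ker ∂_k / im ∂_{k+1}:

  H_0: rank C_0 − rank ∂_1 = 8 − 7 = 1, and the invariant factors of ∂_1 are all 1, so H_0 = Z.
  H_1: rank ker ∂_1 − rank ∂_2 = (8 − 7) − 0 = 1, and there is no ∂_2, so H_1 = Z.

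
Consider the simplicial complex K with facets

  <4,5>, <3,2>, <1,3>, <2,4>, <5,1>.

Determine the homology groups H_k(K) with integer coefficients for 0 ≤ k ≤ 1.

H_0 = Z,  H_1 = Z.

Order the vertices as 1 < 2 < 3 < 4 < 5. Listing each simplex with vertices in this order, K has dimension 1 with simplices:

  0-simplices (5): [1], [2], [3], [4], [5]
  1-simplices (5): [1,3], [1,5], [2,3], [2,4], [4,5]

Hence C_0 ≅ Z^5, C_1 ≅ Z^5.

Boundary ∂_1: C_1 → C_0 maps an edge to its endpoints' difference, ∂[p,q] = q − p.
As a 5×5 matrix over Z this has rank 4, with invariant factors (1,1,1,1).

Computing H_k = (kernel of ∂_k) / (image of ∂_{k+1}):

  H_0: rank C_0 − rank ∂_1 = 5 − 4 = 1, and the invariant factors of ∂_1 are all 1, so H_0 = Z.
  H_1: rank ker ∂_1 − rank ∂_2 = (5 − 4) − 0 = 1, and there is no ∂_2, so H_1 = Z.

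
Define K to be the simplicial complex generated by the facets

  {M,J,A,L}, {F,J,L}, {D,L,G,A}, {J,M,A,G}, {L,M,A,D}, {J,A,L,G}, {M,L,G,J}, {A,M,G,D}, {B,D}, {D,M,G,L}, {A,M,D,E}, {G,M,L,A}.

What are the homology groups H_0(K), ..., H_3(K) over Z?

We work with the vertex ordering A < B < D < E < F < G < J < L < M. The simplices of K, each written with vertices in increasing order, are:

  0-simplices (9): A, B, D, E, F, G, J, L, M
  1-simplices (20): AD, AE, AG, AJ, AL, AM, BD, DE, DG, DL, DM, EM, FJ, FL, GJ, GL, GM, JL, JM, LM
  2-simplices (20): ADE, ADG, ADL, ADM, AEM, AGJ, AGL, AGM, AJL, AJM, ALM, DEM, DGL, DGM, DLM, FJL, GJL, GJM, GLM, JLM
  3-simplices (10): ADEM, ADGL, ADGM, ADLM, AGJL, AGJM, AGLM, AJLM, DGLM, GJLM

so the chain groups are C_0 ≅ Z^9, C_1 ≅ Z^20, C_2 ≅ Z^20, C_3 ≅ Z^10.

∂_1: C_1 → C_0 sends each edge [p,q] (with p < q) to q − p. For instance
  ∂GL = L − G.
This gives a 9×20 integer matrix of rank 8; reducing to Smith normal form yields diagonal entries (1,1,1,1,1,1,1,1).

Boundary ∂_2: C_2 → C_1 maps a triangle to the signed sum of its edges. For instance
  ∂GJM = JM − GM + GJ,
  ∂AGL = GL − AL + AG.
As a 20×20 matrix over Z this has rank 12, with invariant factors (1,1,1,1,1,1,1,1,1,1,1,1).

The boundary map ∂_3: C_3 → C_2 sends each 3-simplex σ to the alternating sum Σ_i (−1)^i (σ with its i-th vertex removed). For instance
  ∂AGJM = GJM − AJM + AGM − AGJ,
  ∂DGLM = GLM − DLM + DGM − DGL.
The resulting 20×10 matrix has rank 8, and its Smith normal form has invariant factors (1,1,1,1,1,1,1,1).

From H_k ≅ ker(∂_k) / im(∂_{k+1}) we obtain:

  H_0: rank C_0 − rank ∂_1 = 9 − 8 = 1, and the invariant factors of ∂_1 are all 1, so H_0 = Z.
  H_1: rank ker ∂_1 − rank ∂_2 = (20 − 8) − 12 = 0, and the invariant factors of ∂_2 are all 1, so H_1 = 0.
  H_2: rank ker ∂_2 − rank ∂_3 = (20 − 12) − 8 = 0, and the invariant factors of ∂_3 are all 1, so H_2 = 0.
  H_3: rank ker ∂_3 − rank ∂_4 = (10 − 8) − 0 = 2, and there is no ∂_4, so H_3 = Z^2.

H_0 = Z,  H_1 = 0,  H_2 = 0,  H_3 = Z^2.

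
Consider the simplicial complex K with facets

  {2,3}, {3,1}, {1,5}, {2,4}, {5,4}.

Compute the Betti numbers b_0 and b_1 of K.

We work with the vertex ordering 1 < 2 < 3 < 4 < 5. The simplices of K, each written with vertices in increasing order, are:

  0-simplices (5): [1], [2], [3], [4], [5]
  1-simplices (5): [1,3], [1,5], [2,3], [2,4], [4,5]

so the chain groups are C_0 ≅ Z^5, C_1 ≅ Z^5.

Boundary ∂_1: C_1 → C_0 is given by ∂[p,q] = [q] − [p]. For instance
  ∂[4,5] = [5] − [4].
This gives a 5×5 integer matrix of rank 4; reducing to Smith normal form yields diagonal entries (1,1,1,1).

Computing H_k = (kernel of ∂_k) / (image of ∂_{k+1}):

  H_0: rank C_0 − rank ∂_1 = 5 − 4 = 1, and the invariant factors of ∂_1 are all 1, so H_0 ≅ Z.
  H_1: rank ker ∂_1 − rank ∂_2 = (5 − 4) − 0 = 1, and there is no ∂_2, so H_1 ≅ Z.

Hence the Betti numbers are b_0 = 1, b_1 = 1.

b_0 = 1, b_1 = 1.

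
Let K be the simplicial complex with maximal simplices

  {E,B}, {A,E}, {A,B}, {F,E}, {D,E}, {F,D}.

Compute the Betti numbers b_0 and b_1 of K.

b_0 = 1, b_1 = 2.

We work with the vertex ordering A < B < D < E < F. The simplices of K, each written with vertices in increasing order, are:

  0-simplices (5): A, B, D, E, F
  1-simplices (6): AB, AE, BE, DE, DF, EF

so the chain groups are C_0 ≅ Z^5, C_1 ≅ Z^6.

The boundary map ∂_1: C_1 → C_0 maps an edge to its endpoints' difference, ∂[p,q] = q − p. For instance
  ∂BE = E − B.
As a 5×6 matrix over Z this has rank 4, with invariant factors (1,1,1,1).

Now H_k = ker ∂_k / im ∂_{k+1}, so:

  H_0: rank C_0 − rank ∂_1 = 5 − 4 = 1, and the invariant factors of ∂_1 are all 1, so H_0 = Z.
  H_1: rank ker ∂_1 − rank ∂_2 = (6 − 4) − 0 = 2, and there is no ∂_2, so H_1 = Z^2.

(K is a triangulation of a wedge of 2 circles.)

Hence the Betti numbers are b_0 = 1, b_1 = 2.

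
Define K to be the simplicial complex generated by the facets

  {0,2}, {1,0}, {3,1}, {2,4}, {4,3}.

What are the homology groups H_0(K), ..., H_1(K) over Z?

Take the total order 0 < 1 < 2 < 3 < 4 on the vertex set. Then K (dimension 1) consists of the simplices:

  0-simplices (5): [0], [1], [2], [3], [4]
  1-simplices (5): [0,1], [0,2], [1,3], [2,4], [3,4]

Hence C_0 ≅ Z^5, C_1 ≅ Z^5.

Boundary ∂_1: C_1 → C_0 maps an edge to its endpoints' difference, ∂[p,q] = q − p. For instance
  ∂[1,3] = [3] − [1].
The resulting 5×5 matrix has rank 4, and its Smith normal form has invariant factors (1,1,1,1).

From H_k ≅ ker(∂_k) / im(∂_{k+1}) we obtain:

  H_0: rank C_0 − rank ∂_1 = 5 − 4 = 1, and the invariant factors of ∂_1 are all 1, so H_0 ≅ Z.
  H_1: rank ker ∂_1 − rank ∂_2 = (5 − 4) − 0 = 1, and there is no ∂_2, so H_1 ≅ Z.

As a check, the Euler characteristic is 5 − 5 = 0, which agrees with 1 − 1 = 0.
(K is a triangulation of the circle S^1.)

H_0 ≅ Z,  H_1 ≅ Z.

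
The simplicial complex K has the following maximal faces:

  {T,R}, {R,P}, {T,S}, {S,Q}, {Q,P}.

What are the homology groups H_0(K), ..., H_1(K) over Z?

Order the vertices as P < Q < R < S < T. Listing each simplex with vertices in this order, K has dimension 1 with simplices:

  0-simplices (5): P, Q, R, S, T
  1-simplices (5): PQ, PR, QS, RT, ST

giving chain groups C_0 ≅ Z^5, C_1 ≅ Z^5.

The boundary map ∂_1: C_1 → C_0 is given by ∂[p,q] = [q] − [p]. For instance
  ∂PR = R − P.
The 5×5 boundary matrix has rank 4 and Smith normal form diag(1,1,1,1).

From H_k ≅ ker(∂_k) / im(∂_{k+1}) we obtain:

  H_0: rank C_0 − rank ∂_1 = 5 − 4 = 1, and the invariant factors of ∂_1 are all 1, so H_0 = Z.
  H_1: rank ker ∂_1 − rank ∂_2 = (5 − 4) − 0 = 1, and there is no ∂_2, so H_1 = Z.

H_0 ≅ Z,  H_1 ≅ Z.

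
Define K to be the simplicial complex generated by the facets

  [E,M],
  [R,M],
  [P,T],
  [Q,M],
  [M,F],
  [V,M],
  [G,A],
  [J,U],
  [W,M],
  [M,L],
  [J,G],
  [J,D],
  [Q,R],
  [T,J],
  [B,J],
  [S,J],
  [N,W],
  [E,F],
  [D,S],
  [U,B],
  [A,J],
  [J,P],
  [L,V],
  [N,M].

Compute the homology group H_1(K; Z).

H_1 = Z^8.

Take the total order A < B < D < E < F < G < J < L < M < N < P < Q < R < S < T < U < V < W on the vertex set. Then K (dimension 1) consists of the simplices:

  0-simplices (18): A, B, D, E, F, G, J, L, M, N, P, Q, R, S, T, U, V, W
  1-simplices (24): AG, AJ, BJ, BU, DJ, DS, EF, EM, FM, GJ, JP, JS, JT, JU, LM, LV, MN, MQ, MR, MV, MW, NW, PT, QR

Hence C_0 ≅ Z^18, C_1 ≅ Z^24.

The boundary map ∂_1: C_1 → C_0 maps an edge to its endpoints' difference, ∂[p,q] = q − p.
The 18×24 boundary matrix has rank 16 and Smith normal form diag(1,1,1,1,1,1,1,1,1,1,1,1,1,1,1,1).

From H_k ≅ ker(∂_k) / im(∂_{k+1}) we obtain:

  H_1: rank ker ∂_1 − rank ∂_2 = (24 − 16) − 0 = 8, and there is no ∂_2, so H_1 = Z^8.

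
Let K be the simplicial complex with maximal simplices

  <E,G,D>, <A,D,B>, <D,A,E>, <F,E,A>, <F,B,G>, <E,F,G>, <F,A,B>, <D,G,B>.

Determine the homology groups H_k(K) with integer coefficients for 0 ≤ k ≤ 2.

K has 6 vertices, 12 edges, 8 triangles.
rank ∂_0 = 0, rank ∂_1 = 5 ⇒ b_0 = 6 − 0 − 5 = 1; all invariant factors of ∂_1 are 1 so no torsion. So H_0 = Z.
rank ∂_1 = 5, rank ∂_2 = 7 ⇒ b_1 = 12 − 5 − 7 = 0; all invariant factors of ∂_2 are 1 so no torsion. So H_1 = 0.
rank ∂_2 = 7, rank ∂_3 = 0 ⇒ b_2 = 8 − 7 − 0 = 1. So H_2 = Z.

H_0 = Z,  H_1 = 0,  H_2 = Z.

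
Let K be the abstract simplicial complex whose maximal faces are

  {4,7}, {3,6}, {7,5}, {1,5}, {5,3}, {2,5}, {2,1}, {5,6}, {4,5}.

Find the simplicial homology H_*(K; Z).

H_0 ≅ Z,  H_1 ≅ Z^3.

Order the vertices as 1 < 2 < 3 < 4 < 5 < 6 < 7. Listing each simplex with vertices in this order, K has dimension 1 with simplices:

  0-simplices (7): [1], [2], [3], [4], [5], [6], [7]
  1-simplices (9): [1,2], [1,5], [2,5], [3,5], [3,6], [4,5], [4,7], [5,6], [5,7]

Hence C_0 ≅ Z^7, C_1 ≅ Z^9.

Boundary ∂_1: C_1 → C_0 sends each edge [p,q] (with p < q) to q − p.
The 7×9 boundary matrix has rank 6 and Smith normal form diag(1,1,1,1,1,1).

From H_k ≅ ker(∂_k) / im(∂_{k+1}) we obtain:

  H_0: rank C_0 − rank ∂_1 = 7 − 6 = 1, and the invariant factors of ∂_1 are all 1, so H_0 ≅ Z.
  H_1: rank ker ∂_1 − rank ∂_2 = (9 − 6) − 0 = 3, and there is no ∂_2, so H_1 ≅ Z^3.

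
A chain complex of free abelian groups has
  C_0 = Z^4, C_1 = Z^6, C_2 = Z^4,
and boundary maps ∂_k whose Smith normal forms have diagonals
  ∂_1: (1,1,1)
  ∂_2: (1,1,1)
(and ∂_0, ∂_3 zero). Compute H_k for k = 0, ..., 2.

H_0: b_0 = 4 − 0 − 3 = 1; torsion from ∂_1 factors > 1: none. So H_0 = Z.
H_1: b_1 = 6 − 3 − 3 = 0; torsion from ∂_2 factors > 1: none. So H_1 = 0.
H_2: b_2 = 4 − 3 − 0 = 1; torsion from ∂_3 factors > 1: none. So H_2 = Z.

H_0 = Z,  H_1 = 0,  H_2 = Z.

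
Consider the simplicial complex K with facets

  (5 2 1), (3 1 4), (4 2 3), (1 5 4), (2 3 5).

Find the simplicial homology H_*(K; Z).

Fix the vertex order 1 < 2 < 3 < 4 < 5 and write every simplex with vertices in increasing order. Then dim K = 2 and the simplices of K are:

  0-simplices (5): [1], [2], [3], [4], [5]
  1-simplices (10): [1,2], [1,3], [1,4], [1,5], [2,3], [2,4], [2,5], [3,4], [3,5], [4,5]
  2-simplices (5): [1,2,5], [1,3,4], [1,4,5], [2,3,4], [2,3,5]

giving chain groups C_0 ≅ Z^5, C_1 ≅ Z^10, C_2 ≅ Z^5.

Boundary ∂_1: C_1 → C_0 maps an edge to its endpoints' difference, ∂[p,q] = q − p.
The 5×10 boundary matrix has rank 4 and Smith normal form diag(1,1,1,1).

Boundary ∂_2: C_2 → C_1 maps a triangle to the signed sum of its edges. For instance
  ∂[2,3,4] = [3,4] − [2,4] + [2,3],
  ∂[1,2,5] = [2,5] − [1,5] + [1,2].
The 10×5 boundary matrix has rank 5 and Smith normal form diag(1,1,1,1,1).

Reading off H_k = ker ∂_k / im ∂_{k+1}:

  H_0: rank C_0 − rank ∂_1 = 5 − 4 = 1, and the invariant factors of ∂_1 are all 1, so H_0 = Z.
  H_1: rank ker ∂_1 − rank ∂_2 = (10 − 4) − 5 = 1, and the invariant factors of ∂_2 are all 1, so H_1 = Z.
  H_2: rank ker ∂_2 − rank ∂_3 = (5 − 5) − 0 = 0, and there is no ∂_3, so H_2 = 0.

H_0 ≅ Z,  H_1 ≅ Z,  H_2 = 0.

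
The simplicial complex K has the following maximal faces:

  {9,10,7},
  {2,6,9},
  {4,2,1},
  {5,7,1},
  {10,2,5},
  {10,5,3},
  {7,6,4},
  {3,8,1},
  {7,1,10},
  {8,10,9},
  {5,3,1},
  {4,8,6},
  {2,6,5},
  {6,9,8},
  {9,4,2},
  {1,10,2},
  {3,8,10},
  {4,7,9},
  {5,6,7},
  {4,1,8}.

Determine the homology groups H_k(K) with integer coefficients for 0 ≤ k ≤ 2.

H_0 = Z,  H_1 = Z ⊕ Z/2,  H_2 = 0.

Take the total order 1 < 2 < 3 < 4 < 5 < 6 < 7 < 8 < 9 < 10 on the vertex set. Then K (dimension 2) consists of the simplices:

  0-simplices (10): [1], [2], [3], [4], [5], [6], [7], [8], [9], [10]
  1-simplices (30): (30 of them)
  2-simplices (20): (20 of them)

Hence C_0 ≅ Z^10, C_1 ≅ Z^30, C_2 ≅ Z^20.

Boundary ∂_1: C_1 → C_0 is given by ∂[p,q] = [q] − [p]. For instance
  ∂[2,5] = [5] − [2].
This gives a 10×30 integer matrix of rank 9; reducing to Smith normal form yields diagonal entries (1,1,1,1,1,1,1,1,1).

Boundary ∂_2: C_2 → C_1 sends each 2-simplex [p,q,r] to [q,r] − [p,r] + [p,q]. For instance
  ∂[5,6,7] = [6,7] − [5,7] + [5,6],
  ∂[2,5,10] = [5,10] − [2,10] + [2,5].
As a 30×20 matrix over Z this has rank 20, with invariant factors (1,1,1,1,1,1,1,1,1,1,1,1,1,1,1,1,1,1,1,2).

Reading off H_k = ker ∂_k / im ∂_{k+1}:

  H_0: rank C_0 − rank ∂_1 = 10 − 9 = 1, and the invariant factors of ∂_1 are all 1, so H_0 ≅ Z.
  H_1: rank ker ∂_1 − rank ∂_2 = (30 − 9) − 20 = 1, and ∂_2 has invariant factor 2 > 1, so H_1 ≅ Z ⊕ Z/2.
  H_2: rank ker ∂_2 − rank ∂_3 = (20 − 20) − 0 = 0, and there is no ∂_3, so H_2 ≅ 0.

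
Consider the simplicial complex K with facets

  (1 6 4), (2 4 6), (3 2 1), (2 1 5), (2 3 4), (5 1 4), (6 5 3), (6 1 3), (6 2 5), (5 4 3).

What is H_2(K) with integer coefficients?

Order the vertices as 1 < 2 < 3 < 4 < 5 < 6. Listing each simplex with vertices in this order, K has dimension 2 with simplices:

  0-simplices (6): [1], [2], [3], [4], [5], [6]
  1-simplices (15): [1,2], [1,3], [1,4], [1,5], [1,6], [2,3], [2,4], [2,5], [2,6], [3,4], [3,5], [3,6], [4,5], [4,6], [5,6]
  2-simplices (10): [1,2,3], [1,2,5], [1,3,6], [1,4,5], [1,4,6], [2,3,4], [2,4,6], [2,5,6], [3,4,5], [3,5,6]

so the chain groups are C_0 ≅ Z^6, C_1 ≅ Z^15, C_2 ≅ Z^10.

The boundary map ∂_1: C_1 → C_0 is given by ∂[p,q] = [q] − [p]. For instance
  ∂[2,4] = [4] − [2].
As a 6×15 matrix over Z this has rank 5, with invariant factors (1,1,1,1,1).

Boundary ∂_2: C_2 → C_1 sends each 2-simplex [p,q,r] to [q,r] − [p,r] + [p,q]. For instance
  ∂[2,3,4] = [3,4] − [2,4] + [2,3],
  ∂[3,4,5] = [4,5] − [3,5] + [3,4].
This gives a 15×10 integer matrix of rank 10; reducing to Smith normal form yields diagonal entries (1,1,1,1,1,1,1,1,1,2).

Computing H_k = (kernel of ∂_k) / (image of ∂_{k+1}):

  H_2: rank ker ∂_2 − rank ∂_3 = (10 − 10) − 0 = 0, and there is no ∂_3, so H_2 = 0.

H_2 ≅ 0.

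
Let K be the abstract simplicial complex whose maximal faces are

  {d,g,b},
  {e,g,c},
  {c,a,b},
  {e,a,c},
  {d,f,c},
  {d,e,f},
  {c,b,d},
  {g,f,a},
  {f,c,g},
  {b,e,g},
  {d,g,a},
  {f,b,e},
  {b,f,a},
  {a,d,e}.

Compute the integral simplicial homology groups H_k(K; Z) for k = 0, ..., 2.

Order the vertices as a < b < c < d < e < f < g. Listing each simplex with vertices in this order, K has dimension 2 with simplices:

  0-simplices (7): a, b, c, d, e, f, g
  1-simplices (21): ab, ac, ad, ae, af, ag, bc, bd, be, bf, bg, cd, ce, cf, cg, de, df, dg, ef, eg, fg
  2-simplices (14): abc, abf, ace, ade, adg, afg, bcd, bdg, bef, beg, cdf, ceg, cfg, def

giving chain groups C_0 ≅ Z^7, C_1 ≅ Z^21, C_2 ≅ Z^14.

∂_1: C_1 → C_0 sends each edge [p,q] (with p < q) to q − p. For instance
  ∂ad = d − a.
This gives a 7×21 integer matrix of rank 6; reducing to Smith normal form yields diagonal entries (1,1,1,1,1,1).

Boundary ∂_2: C_2 → C_1 acts by ∂[p,q,r] = [q,r] − [p,r] + [p,q]. For instance
  ∂bef = ef − bf + be,
  ∂afg = fg − ag + af.
The resulting 21×14 matrix has rank 13, and its Smith normal form has invariant factors (1,1,1,1,1,1,1,1,1,1,1,1,1).

Now H_k = ker ∂_k / im ∂_{k+1}, so:

  H_0: rank C_0 − rank ∂_1 = 7 − 6 = 1, and the invariant factors of ∂_1 are all 1, so H_0 ≅ Z.
  H_1: rank ker ∂_1 − rank ∂_2 = (21 − 6) − 13 = 2, and the invariant factors of ∂_2 are all 1, so H_1 ≅ Z^2.
  H_2: rank ker ∂_2 − rank ∂_3 = (14 − 13) − 0 = 1, and there is no ∂_3, so H_2 ≅ Z.

As a check, the Euler characteristic is 7 − 21 + 14 = 0, which agrees with 1 − 2 + 1 = 0.

H_0 = Z,  H_1 = Z^2,  H_2 = Z.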